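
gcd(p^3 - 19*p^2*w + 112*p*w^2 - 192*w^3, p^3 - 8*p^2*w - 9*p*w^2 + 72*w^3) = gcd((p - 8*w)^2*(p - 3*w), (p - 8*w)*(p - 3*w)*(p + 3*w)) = p^2 - 11*p*w + 24*w^2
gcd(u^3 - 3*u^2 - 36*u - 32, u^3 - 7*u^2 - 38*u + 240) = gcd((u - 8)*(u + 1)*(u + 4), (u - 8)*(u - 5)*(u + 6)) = u - 8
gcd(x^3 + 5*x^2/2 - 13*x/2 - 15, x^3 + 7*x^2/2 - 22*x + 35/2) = x - 5/2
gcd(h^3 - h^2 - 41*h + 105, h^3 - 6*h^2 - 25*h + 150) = h - 5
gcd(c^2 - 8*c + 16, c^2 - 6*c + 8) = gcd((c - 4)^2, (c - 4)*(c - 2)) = c - 4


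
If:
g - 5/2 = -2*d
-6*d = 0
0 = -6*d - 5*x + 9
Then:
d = 0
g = 5/2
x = 9/5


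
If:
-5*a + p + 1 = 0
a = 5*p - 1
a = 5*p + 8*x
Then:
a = 1/4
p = 1/4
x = -1/8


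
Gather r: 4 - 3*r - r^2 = -r^2 - 3*r + 4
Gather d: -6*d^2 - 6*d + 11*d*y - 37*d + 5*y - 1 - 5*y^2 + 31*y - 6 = -6*d^2 + d*(11*y - 43) - 5*y^2 + 36*y - 7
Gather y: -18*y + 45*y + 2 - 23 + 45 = 27*y + 24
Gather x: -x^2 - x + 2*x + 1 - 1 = -x^2 + x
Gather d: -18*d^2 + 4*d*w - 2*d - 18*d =-18*d^2 + d*(4*w - 20)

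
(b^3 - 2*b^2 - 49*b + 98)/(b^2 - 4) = (b^2 - 49)/(b + 2)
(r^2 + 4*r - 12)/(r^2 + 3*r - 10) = (r + 6)/(r + 5)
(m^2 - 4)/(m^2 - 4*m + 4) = (m + 2)/(m - 2)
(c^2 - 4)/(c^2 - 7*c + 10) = (c + 2)/(c - 5)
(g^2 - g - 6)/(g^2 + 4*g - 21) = (g + 2)/(g + 7)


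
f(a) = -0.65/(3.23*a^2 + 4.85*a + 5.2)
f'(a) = -0.65*(-6.46*a - 4.85)/(3.23*a^2 + 4.85*a + 5.2)^2 = (4.199*a + 3.1525)/(3.23*a^2 + 4.85*a + 5.2)^2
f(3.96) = -0.01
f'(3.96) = 0.00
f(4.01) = -0.01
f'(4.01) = 0.00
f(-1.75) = -0.10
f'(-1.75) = -0.10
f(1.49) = -0.03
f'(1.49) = 0.02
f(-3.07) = -0.03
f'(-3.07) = -0.02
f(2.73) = -0.02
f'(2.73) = 0.01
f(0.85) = -0.06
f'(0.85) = 0.05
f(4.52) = -0.01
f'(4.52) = 0.00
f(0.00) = -0.12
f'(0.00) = 0.12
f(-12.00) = -0.00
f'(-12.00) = -0.00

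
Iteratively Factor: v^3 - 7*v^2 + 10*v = (v - 5)*(v^2 - 2*v) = v*(v - 5)*(v - 2)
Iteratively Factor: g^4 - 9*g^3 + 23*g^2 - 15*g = (g - 1)*(g^3 - 8*g^2 + 15*g) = g*(g - 1)*(g^2 - 8*g + 15) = g*(g - 5)*(g - 1)*(g - 3)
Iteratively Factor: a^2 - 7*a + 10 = (a - 5)*(a - 2)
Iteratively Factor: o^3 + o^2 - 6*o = (o + 3)*(o^2 - 2*o) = (o - 2)*(o + 3)*(o)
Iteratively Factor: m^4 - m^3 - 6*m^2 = (m)*(m^3 - m^2 - 6*m) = m*(m - 3)*(m^2 + 2*m) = m^2*(m - 3)*(m + 2)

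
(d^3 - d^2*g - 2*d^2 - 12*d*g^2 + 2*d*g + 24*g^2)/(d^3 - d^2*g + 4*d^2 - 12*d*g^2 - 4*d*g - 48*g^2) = (d - 2)/(d + 4)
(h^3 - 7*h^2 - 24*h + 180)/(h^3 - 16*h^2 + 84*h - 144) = (h + 5)/(h - 4)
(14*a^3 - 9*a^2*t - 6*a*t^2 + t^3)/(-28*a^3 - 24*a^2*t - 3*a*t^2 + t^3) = (-a + t)/(2*a + t)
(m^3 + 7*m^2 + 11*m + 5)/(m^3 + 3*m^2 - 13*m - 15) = (m + 1)/(m - 3)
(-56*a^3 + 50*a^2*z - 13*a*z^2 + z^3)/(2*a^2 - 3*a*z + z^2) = (28*a^2 - 11*a*z + z^2)/(-a + z)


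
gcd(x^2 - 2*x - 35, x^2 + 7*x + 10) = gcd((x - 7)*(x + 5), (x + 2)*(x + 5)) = x + 5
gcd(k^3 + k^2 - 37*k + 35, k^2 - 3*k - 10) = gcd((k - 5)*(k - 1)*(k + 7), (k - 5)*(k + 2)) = k - 5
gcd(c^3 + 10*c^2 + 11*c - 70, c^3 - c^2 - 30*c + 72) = 1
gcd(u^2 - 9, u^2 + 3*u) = u + 3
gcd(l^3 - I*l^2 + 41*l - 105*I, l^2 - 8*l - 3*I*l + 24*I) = l - 3*I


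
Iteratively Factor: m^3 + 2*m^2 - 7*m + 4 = (m + 4)*(m^2 - 2*m + 1) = (m - 1)*(m + 4)*(m - 1)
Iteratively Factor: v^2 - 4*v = (v)*(v - 4)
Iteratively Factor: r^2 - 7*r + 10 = (r - 5)*(r - 2)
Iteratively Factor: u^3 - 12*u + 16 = (u - 2)*(u^2 + 2*u - 8) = (u - 2)^2*(u + 4)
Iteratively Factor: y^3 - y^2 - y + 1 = (y + 1)*(y^2 - 2*y + 1) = (y - 1)*(y + 1)*(y - 1)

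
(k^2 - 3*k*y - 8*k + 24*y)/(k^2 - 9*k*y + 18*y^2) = (8 - k)/(-k + 6*y)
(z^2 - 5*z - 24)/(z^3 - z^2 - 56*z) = (z + 3)/(z*(z + 7))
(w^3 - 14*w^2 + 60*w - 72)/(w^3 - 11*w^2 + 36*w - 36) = (w - 6)/(w - 3)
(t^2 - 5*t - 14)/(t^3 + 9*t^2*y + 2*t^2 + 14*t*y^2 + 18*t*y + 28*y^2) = (t - 7)/(t^2 + 9*t*y + 14*y^2)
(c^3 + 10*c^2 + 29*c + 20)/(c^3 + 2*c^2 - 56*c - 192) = (c^2 + 6*c + 5)/(c^2 - 2*c - 48)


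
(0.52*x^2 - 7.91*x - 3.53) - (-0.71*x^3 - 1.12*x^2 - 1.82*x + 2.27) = 0.71*x^3 + 1.64*x^2 - 6.09*x - 5.8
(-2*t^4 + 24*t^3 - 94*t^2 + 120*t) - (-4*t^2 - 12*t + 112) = -2*t^4 + 24*t^3 - 90*t^2 + 132*t - 112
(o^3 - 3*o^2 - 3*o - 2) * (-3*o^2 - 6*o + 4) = -3*o^5 + 3*o^4 + 31*o^3 + 12*o^2 - 8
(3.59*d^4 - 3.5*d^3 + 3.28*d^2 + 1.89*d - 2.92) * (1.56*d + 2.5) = 5.6004*d^5 + 3.515*d^4 - 3.6332*d^3 + 11.1484*d^2 + 0.1698*d - 7.3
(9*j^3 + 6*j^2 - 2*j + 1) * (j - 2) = 9*j^4 - 12*j^3 - 14*j^2 + 5*j - 2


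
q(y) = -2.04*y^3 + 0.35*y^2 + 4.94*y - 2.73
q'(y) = -6.12*y^2 + 0.7*y + 4.94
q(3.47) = -66.61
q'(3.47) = -66.32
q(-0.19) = -3.64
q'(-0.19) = 4.59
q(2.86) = -33.46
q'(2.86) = -43.12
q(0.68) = 0.15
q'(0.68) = 2.59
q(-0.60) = -5.13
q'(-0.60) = 2.32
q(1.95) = -6.89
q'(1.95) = -16.97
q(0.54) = -0.28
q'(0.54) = 3.53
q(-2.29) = 12.29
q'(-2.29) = -28.76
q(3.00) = -39.84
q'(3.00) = -48.04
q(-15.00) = 6886.92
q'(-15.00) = -1382.56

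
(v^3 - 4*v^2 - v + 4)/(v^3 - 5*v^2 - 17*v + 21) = (v^2 - 3*v - 4)/(v^2 - 4*v - 21)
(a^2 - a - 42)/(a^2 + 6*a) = (a - 7)/a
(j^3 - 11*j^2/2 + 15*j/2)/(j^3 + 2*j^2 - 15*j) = (j - 5/2)/(j + 5)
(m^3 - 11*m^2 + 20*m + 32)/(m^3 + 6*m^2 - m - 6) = (m^2 - 12*m + 32)/(m^2 + 5*m - 6)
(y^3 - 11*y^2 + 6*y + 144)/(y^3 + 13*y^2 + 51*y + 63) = (y^2 - 14*y + 48)/(y^2 + 10*y + 21)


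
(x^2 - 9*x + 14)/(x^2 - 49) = (x - 2)/(x + 7)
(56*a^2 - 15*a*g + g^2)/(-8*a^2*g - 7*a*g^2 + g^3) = (-7*a + g)/(g*(a + g))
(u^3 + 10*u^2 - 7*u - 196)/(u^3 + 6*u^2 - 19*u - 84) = (u + 7)/(u + 3)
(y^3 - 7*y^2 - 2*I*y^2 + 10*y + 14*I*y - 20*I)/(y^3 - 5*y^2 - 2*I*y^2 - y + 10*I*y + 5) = (y^2 - 2*y*(1 + I) + 4*I)/(y^2 - 2*I*y - 1)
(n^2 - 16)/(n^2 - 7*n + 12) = (n + 4)/(n - 3)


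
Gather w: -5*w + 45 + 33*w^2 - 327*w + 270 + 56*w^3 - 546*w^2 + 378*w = 56*w^3 - 513*w^2 + 46*w + 315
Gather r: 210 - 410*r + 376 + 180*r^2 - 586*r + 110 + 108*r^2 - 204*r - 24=288*r^2 - 1200*r + 672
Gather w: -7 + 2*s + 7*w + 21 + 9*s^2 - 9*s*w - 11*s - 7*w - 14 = 9*s^2 - 9*s*w - 9*s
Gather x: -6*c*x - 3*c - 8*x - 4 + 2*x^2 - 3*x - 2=-3*c + 2*x^2 + x*(-6*c - 11) - 6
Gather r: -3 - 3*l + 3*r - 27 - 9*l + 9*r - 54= -12*l + 12*r - 84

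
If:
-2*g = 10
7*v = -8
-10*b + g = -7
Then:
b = 1/5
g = -5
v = -8/7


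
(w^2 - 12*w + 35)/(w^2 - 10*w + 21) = (w - 5)/(w - 3)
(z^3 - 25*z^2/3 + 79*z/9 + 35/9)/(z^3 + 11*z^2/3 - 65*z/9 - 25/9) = (z - 7)/(z + 5)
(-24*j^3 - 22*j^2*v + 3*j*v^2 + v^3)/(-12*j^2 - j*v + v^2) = (6*j^2 + 7*j*v + v^2)/(3*j + v)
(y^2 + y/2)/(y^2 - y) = (y + 1/2)/(y - 1)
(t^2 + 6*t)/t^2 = (t + 6)/t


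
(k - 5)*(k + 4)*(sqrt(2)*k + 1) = sqrt(2)*k^3 - sqrt(2)*k^2 + k^2 - 20*sqrt(2)*k - k - 20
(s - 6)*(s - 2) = s^2 - 8*s + 12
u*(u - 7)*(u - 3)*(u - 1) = u^4 - 11*u^3 + 31*u^2 - 21*u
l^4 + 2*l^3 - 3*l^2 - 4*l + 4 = (l - 1)^2*(l + 2)^2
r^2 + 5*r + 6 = (r + 2)*(r + 3)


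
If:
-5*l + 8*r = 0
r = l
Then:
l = 0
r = 0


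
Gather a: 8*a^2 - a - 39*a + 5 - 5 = 8*a^2 - 40*a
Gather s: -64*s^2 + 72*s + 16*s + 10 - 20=-64*s^2 + 88*s - 10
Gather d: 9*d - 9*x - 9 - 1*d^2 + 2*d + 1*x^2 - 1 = -d^2 + 11*d + x^2 - 9*x - 10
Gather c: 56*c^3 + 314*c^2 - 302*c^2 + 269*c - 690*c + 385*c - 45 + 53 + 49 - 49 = 56*c^3 + 12*c^2 - 36*c + 8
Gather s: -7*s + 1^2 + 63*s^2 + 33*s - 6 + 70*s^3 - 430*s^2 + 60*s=70*s^3 - 367*s^2 + 86*s - 5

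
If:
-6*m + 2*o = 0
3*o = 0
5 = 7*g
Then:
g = 5/7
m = 0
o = 0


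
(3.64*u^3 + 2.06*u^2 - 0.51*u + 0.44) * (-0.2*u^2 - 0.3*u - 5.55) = -0.728*u^5 - 1.504*u^4 - 20.718*u^3 - 11.368*u^2 + 2.6985*u - 2.442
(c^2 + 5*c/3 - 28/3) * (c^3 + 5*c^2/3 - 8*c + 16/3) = c^5 + 10*c^4/3 - 131*c^3/9 - 212*c^2/9 + 752*c/9 - 448/9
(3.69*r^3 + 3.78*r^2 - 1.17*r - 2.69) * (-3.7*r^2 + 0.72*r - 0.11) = -13.653*r^5 - 11.3292*r^4 + 6.6447*r^3 + 8.6948*r^2 - 1.8081*r + 0.2959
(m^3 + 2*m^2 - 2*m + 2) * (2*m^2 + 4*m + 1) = 2*m^5 + 8*m^4 + 5*m^3 - 2*m^2 + 6*m + 2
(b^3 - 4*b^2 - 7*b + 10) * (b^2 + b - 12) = b^5 - 3*b^4 - 23*b^3 + 51*b^2 + 94*b - 120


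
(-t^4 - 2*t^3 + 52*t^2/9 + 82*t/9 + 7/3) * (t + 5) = -t^5 - 7*t^4 - 38*t^3/9 + 38*t^2 + 431*t/9 + 35/3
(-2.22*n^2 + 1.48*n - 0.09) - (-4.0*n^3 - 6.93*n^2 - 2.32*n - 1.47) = 4.0*n^3 + 4.71*n^2 + 3.8*n + 1.38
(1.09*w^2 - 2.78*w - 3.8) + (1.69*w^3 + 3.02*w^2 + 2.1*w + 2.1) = 1.69*w^3 + 4.11*w^2 - 0.68*w - 1.7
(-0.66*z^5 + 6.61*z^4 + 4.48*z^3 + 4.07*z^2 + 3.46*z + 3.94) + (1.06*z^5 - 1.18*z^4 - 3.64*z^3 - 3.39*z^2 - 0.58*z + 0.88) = 0.4*z^5 + 5.43*z^4 + 0.84*z^3 + 0.68*z^2 + 2.88*z + 4.82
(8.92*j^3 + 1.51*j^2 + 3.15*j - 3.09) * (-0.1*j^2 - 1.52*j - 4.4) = -0.892*j^5 - 13.7094*j^4 - 41.8582*j^3 - 11.123*j^2 - 9.1632*j + 13.596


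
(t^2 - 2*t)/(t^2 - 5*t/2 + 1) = 2*t/(2*t - 1)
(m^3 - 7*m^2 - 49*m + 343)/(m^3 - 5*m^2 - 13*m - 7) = (m^2 - 49)/(m^2 + 2*m + 1)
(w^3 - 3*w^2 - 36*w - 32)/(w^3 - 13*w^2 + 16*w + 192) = (w^2 + 5*w + 4)/(w^2 - 5*w - 24)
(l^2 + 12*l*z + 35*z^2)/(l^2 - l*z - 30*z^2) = (-l - 7*z)/(-l + 6*z)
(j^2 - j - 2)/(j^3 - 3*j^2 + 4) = 1/(j - 2)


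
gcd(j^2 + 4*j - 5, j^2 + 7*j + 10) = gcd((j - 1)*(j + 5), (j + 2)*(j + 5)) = j + 5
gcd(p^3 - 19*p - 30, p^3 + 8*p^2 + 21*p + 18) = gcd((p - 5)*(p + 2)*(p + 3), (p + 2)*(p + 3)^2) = p^2 + 5*p + 6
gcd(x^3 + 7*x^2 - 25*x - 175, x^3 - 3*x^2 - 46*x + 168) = x + 7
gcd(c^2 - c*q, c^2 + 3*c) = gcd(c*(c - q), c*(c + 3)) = c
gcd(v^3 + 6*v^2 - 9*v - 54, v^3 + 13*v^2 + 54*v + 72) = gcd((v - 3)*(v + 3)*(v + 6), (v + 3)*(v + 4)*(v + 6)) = v^2 + 9*v + 18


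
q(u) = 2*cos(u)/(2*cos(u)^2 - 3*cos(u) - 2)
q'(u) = 2*(4*sin(u)*cos(u) - 3*sin(u))*cos(u)/(2*cos(u)^2 - 3*cos(u) - 2)^2 - 2*sin(u)/(2*cos(u)^2 - 3*cos(u) - 2)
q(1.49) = -0.07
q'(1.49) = 0.81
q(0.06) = -0.67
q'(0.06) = 0.05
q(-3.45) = -0.71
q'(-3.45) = 0.32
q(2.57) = -0.87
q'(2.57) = 0.98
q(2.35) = -1.28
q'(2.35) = 3.54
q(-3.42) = -0.70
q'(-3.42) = 0.28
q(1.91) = 0.85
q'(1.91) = 6.88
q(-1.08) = -0.32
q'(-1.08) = -0.49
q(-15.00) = -1.06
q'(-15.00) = -2.00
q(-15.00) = -1.06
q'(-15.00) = -2.00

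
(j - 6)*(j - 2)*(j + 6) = j^3 - 2*j^2 - 36*j + 72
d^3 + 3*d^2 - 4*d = d*(d - 1)*(d + 4)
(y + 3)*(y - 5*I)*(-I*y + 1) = -I*y^3 - 4*y^2 - 3*I*y^2 - 12*y - 5*I*y - 15*I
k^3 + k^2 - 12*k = k*(k - 3)*(k + 4)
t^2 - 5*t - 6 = (t - 6)*(t + 1)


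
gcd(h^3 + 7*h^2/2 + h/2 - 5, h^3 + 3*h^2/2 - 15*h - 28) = h + 2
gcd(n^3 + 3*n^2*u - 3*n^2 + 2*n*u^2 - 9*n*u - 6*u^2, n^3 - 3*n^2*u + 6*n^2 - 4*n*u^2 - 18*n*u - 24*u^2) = n + u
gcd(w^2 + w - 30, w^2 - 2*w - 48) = w + 6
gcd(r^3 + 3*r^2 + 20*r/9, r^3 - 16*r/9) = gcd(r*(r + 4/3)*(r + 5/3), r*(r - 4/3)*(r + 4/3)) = r^2 + 4*r/3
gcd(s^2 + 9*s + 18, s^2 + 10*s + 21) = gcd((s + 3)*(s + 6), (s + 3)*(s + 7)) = s + 3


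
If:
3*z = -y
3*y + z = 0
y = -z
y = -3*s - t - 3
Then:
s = -t/3 - 1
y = 0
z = 0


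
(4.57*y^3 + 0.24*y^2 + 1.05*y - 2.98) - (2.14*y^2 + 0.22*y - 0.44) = 4.57*y^3 - 1.9*y^2 + 0.83*y - 2.54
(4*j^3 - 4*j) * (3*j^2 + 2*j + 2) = 12*j^5 + 8*j^4 - 4*j^3 - 8*j^2 - 8*j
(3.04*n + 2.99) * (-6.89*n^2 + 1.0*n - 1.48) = -20.9456*n^3 - 17.5611*n^2 - 1.5092*n - 4.4252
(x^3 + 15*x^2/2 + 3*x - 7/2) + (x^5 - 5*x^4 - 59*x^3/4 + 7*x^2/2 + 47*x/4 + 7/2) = x^5 - 5*x^4 - 55*x^3/4 + 11*x^2 + 59*x/4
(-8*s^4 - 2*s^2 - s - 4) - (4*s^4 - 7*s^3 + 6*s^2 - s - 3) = -12*s^4 + 7*s^3 - 8*s^2 - 1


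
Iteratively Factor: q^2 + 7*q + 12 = (q + 4)*(q + 3)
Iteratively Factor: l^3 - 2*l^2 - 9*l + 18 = (l - 2)*(l^2 - 9) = (l - 3)*(l - 2)*(l + 3)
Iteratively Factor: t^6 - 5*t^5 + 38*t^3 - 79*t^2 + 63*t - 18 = (t - 3)*(t^5 - 2*t^4 - 6*t^3 + 20*t^2 - 19*t + 6) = (t - 3)*(t - 2)*(t^4 - 6*t^2 + 8*t - 3) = (t - 3)*(t - 2)*(t - 1)*(t^3 + t^2 - 5*t + 3) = (t - 3)*(t - 2)*(t - 1)*(t + 3)*(t^2 - 2*t + 1) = (t - 3)*(t - 2)*(t - 1)^2*(t + 3)*(t - 1)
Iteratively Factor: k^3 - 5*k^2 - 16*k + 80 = (k - 5)*(k^2 - 16) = (k - 5)*(k + 4)*(k - 4)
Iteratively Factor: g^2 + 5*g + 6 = (g + 3)*(g + 2)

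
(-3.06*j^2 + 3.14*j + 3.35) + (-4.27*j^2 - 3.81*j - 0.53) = -7.33*j^2 - 0.67*j + 2.82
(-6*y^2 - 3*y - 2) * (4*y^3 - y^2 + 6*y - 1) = -24*y^5 - 6*y^4 - 41*y^3 - 10*y^2 - 9*y + 2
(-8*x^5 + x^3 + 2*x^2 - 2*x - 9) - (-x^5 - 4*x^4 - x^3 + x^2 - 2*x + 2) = -7*x^5 + 4*x^4 + 2*x^3 + x^2 - 11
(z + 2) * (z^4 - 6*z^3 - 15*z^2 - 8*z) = z^5 - 4*z^4 - 27*z^3 - 38*z^2 - 16*z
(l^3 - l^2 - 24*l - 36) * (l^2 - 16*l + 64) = l^5 - 17*l^4 + 56*l^3 + 284*l^2 - 960*l - 2304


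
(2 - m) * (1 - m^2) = m^3 - 2*m^2 - m + 2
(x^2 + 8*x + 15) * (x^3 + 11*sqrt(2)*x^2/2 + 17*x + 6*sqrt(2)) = x^5 + 11*sqrt(2)*x^4/2 + 8*x^4 + 32*x^3 + 44*sqrt(2)*x^3 + 177*sqrt(2)*x^2/2 + 136*x^2 + 48*sqrt(2)*x + 255*x + 90*sqrt(2)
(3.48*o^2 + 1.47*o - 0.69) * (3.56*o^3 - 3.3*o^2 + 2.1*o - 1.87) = 12.3888*o^5 - 6.2508*o^4 + 0.000600000000000378*o^3 - 1.1436*o^2 - 4.1979*o + 1.2903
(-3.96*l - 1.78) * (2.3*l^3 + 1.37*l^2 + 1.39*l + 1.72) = -9.108*l^4 - 9.5192*l^3 - 7.943*l^2 - 9.2854*l - 3.0616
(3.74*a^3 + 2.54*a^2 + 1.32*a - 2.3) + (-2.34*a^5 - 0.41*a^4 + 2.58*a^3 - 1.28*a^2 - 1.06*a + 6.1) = -2.34*a^5 - 0.41*a^4 + 6.32*a^3 + 1.26*a^2 + 0.26*a + 3.8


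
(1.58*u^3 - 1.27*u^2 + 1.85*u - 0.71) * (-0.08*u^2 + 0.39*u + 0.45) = -0.1264*u^5 + 0.7178*u^4 + 0.0677*u^3 + 0.2068*u^2 + 0.5556*u - 0.3195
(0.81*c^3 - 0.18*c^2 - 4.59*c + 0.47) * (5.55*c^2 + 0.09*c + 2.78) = 4.4955*c^5 - 0.9261*c^4 - 23.2389*c^3 + 1.695*c^2 - 12.7179*c + 1.3066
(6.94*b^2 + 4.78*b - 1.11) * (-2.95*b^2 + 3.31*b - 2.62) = -20.473*b^4 + 8.8704*b^3 + 0.913500000000002*b^2 - 16.1977*b + 2.9082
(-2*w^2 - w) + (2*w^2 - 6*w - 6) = -7*w - 6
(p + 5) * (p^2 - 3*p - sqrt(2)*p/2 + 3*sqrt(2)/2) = p^3 - sqrt(2)*p^2/2 + 2*p^2 - 15*p - sqrt(2)*p + 15*sqrt(2)/2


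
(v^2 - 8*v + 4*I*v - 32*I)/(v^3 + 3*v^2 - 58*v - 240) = (v + 4*I)/(v^2 + 11*v + 30)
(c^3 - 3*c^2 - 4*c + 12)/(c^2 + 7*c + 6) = (c^3 - 3*c^2 - 4*c + 12)/(c^2 + 7*c + 6)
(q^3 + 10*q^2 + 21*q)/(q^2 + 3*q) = q + 7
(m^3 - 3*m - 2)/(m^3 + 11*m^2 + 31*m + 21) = (m^2 - m - 2)/(m^2 + 10*m + 21)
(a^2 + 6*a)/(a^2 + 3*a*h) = (a + 6)/(a + 3*h)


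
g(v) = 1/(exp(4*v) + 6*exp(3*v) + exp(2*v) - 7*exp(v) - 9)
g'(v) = (-4*exp(4*v) - 18*exp(3*v) - 2*exp(2*v) + 7*exp(v))/(exp(4*v) + 6*exp(3*v) + exp(2*v) - 7*exp(v) - 9)^2 = (-4*exp(3*v) - 18*exp(2*v) - 2*exp(v) + 7)*exp(v)/(exp(4*v) + 6*exp(3*v) + exp(2*v) - 7*exp(v) - 9)^2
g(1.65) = 0.00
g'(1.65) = -0.00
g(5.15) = 0.00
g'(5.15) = -0.00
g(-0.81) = -0.09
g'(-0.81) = 0.01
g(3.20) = 0.00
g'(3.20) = -0.00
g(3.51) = 0.00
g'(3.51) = -0.00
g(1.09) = 0.00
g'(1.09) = -0.02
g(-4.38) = -0.11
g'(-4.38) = 0.00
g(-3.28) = -0.11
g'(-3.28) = 0.00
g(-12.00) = -0.11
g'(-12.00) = 0.00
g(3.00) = 0.00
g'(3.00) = 0.00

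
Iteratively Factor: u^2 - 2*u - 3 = (u + 1)*(u - 3)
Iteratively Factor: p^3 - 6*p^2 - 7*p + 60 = (p - 4)*(p^2 - 2*p - 15) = (p - 5)*(p - 4)*(p + 3)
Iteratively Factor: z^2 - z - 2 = (z + 1)*(z - 2)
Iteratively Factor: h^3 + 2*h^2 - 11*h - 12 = (h + 1)*(h^2 + h - 12) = (h + 1)*(h + 4)*(h - 3)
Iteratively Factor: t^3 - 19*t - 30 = (t + 2)*(t^2 - 2*t - 15) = (t + 2)*(t + 3)*(t - 5)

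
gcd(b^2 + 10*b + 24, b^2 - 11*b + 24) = 1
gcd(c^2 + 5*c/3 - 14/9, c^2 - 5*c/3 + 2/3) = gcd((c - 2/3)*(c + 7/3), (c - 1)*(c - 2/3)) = c - 2/3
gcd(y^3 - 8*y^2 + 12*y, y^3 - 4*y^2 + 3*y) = y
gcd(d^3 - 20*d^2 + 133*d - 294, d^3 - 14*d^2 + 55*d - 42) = d^2 - 13*d + 42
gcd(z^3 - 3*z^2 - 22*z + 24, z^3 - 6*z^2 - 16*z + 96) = z^2 - 2*z - 24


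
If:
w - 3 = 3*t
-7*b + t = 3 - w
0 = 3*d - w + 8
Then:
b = 4*w/21 - 4/7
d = w/3 - 8/3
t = w/3 - 1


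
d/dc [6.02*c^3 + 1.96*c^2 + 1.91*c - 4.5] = 18.06*c^2 + 3.92*c + 1.91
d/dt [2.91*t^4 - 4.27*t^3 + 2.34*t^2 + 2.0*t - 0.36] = 11.64*t^3 - 12.81*t^2 + 4.68*t + 2.0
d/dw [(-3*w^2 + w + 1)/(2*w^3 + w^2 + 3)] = (-2*w*(3*w + 1)*(-3*w^2 + w + 1) + (1 - 6*w)*(2*w^3 + w^2 + 3))/(2*w^3 + w^2 + 3)^2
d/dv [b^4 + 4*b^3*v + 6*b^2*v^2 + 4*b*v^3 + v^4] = 4*b^3 + 12*b^2*v + 12*b*v^2 + 4*v^3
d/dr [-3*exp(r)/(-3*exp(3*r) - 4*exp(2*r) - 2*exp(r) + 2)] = (-18*exp(3*r) - 12*exp(2*r) - 6)*exp(r)/(9*exp(6*r) + 24*exp(5*r) + 28*exp(4*r) + 4*exp(3*r) - 12*exp(2*r) - 8*exp(r) + 4)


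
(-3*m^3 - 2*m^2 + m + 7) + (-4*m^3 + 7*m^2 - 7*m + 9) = -7*m^3 + 5*m^2 - 6*m + 16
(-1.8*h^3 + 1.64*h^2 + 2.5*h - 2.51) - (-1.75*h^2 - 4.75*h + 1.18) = -1.8*h^3 + 3.39*h^2 + 7.25*h - 3.69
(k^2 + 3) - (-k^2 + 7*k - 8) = 2*k^2 - 7*k + 11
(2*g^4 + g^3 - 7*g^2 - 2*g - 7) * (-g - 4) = -2*g^5 - 9*g^4 + 3*g^3 + 30*g^2 + 15*g + 28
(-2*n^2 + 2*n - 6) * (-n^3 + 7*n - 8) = 2*n^5 - 2*n^4 - 8*n^3 + 30*n^2 - 58*n + 48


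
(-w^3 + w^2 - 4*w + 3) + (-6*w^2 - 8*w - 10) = -w^3 - 5*w^2 - 12*w - 7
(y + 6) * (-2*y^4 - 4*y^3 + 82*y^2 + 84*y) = -2*y^5 - 16*y^4 + 58*y^3 + 576*y^2 + 504*y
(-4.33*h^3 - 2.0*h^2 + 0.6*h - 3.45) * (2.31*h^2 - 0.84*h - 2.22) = -10.0023*h^5 - 0.9828*h^4 + 12.6786*h^3 - 4.0335*h^2 + 1.566*h + 7.659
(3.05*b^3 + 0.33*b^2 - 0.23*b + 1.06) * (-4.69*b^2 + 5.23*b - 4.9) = -14.3045*b^5 + 14.4038*b^4 - 12.1404*b^3 - 7.7913*b^2 + 6.6708*b - 5.194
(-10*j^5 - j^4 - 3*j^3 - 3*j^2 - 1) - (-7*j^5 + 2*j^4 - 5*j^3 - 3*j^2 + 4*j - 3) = -3*j^5 - 3*j^4 + 2*j^3 - 4*j + 2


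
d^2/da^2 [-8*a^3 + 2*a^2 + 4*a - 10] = 4 - 48*a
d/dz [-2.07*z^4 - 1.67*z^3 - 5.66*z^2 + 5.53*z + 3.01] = -8.28*z^3 - 5.01*z^2 - 11.32*z + 5.53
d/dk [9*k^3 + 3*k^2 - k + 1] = 27*k^2 + 6*k - 1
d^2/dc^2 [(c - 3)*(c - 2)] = 2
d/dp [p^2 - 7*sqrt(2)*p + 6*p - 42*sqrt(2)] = 2*p - 7*sqrt(2) + 6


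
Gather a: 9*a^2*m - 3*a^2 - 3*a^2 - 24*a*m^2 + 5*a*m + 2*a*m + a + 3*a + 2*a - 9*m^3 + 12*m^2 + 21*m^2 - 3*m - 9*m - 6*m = a^2*(9*m - 6) + a*(-24*m^2 + 7*m + 6) - 9*m^3 + 33*m^2 - 18*m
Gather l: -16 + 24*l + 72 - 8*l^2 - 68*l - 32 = -8*l^2 - 44*l + 24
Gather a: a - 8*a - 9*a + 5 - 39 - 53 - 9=-16*a - 96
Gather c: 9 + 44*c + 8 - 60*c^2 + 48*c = -60*c^2 + 92*c + 17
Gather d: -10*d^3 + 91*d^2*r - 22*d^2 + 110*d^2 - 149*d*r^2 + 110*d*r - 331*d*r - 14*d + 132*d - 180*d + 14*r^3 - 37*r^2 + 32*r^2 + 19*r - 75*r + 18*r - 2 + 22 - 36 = -10*d^3 + d^2*(91*r + 88) + d*(-149*r^2 - 221*r - 62) + 14*r^3 - 5*r^2 - 38*r - 16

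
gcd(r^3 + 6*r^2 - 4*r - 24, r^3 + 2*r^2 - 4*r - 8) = r^2 - 4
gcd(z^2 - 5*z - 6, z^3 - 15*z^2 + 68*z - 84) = z - 6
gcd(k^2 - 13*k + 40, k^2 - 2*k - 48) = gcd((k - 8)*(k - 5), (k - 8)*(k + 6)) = k - 8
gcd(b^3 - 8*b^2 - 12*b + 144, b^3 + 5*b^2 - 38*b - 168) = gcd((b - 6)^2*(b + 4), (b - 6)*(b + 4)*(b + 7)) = b^2 - 2*b - 24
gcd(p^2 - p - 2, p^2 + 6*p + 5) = p + 1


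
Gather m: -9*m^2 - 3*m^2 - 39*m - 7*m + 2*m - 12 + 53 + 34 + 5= -12*m^2 - 44*m + 80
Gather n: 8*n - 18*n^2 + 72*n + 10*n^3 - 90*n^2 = 10*n^3 - 108*n^2 + 80*n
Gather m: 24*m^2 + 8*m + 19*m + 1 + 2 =24*m^2 + 27*m + 3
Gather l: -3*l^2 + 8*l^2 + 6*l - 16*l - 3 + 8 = 5*l^2 - 10*l + 5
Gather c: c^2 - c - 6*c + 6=c^2 - 7*c + 6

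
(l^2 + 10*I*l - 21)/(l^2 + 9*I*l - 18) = (l + 7*I)/(l + 6*I)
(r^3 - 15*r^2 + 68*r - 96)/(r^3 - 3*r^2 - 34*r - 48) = (r^2 - 7*r + 12)/(r^2 + 5*r + 6)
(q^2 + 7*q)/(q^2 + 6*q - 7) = q/(q - 1)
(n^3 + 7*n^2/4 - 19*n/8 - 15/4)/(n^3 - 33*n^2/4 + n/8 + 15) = (n + 2)/(n - 8)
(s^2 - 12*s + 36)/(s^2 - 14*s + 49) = (s^2 - 12*s + 36)/(s^2 - 14*s + 49)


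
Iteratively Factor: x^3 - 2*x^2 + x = (x - 1)*(x^2 - x) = (x - 1)^2*(x)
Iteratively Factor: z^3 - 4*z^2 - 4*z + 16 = (z - 4)*(z^2 - 4) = (z - 4)*(z + 2)*(z - 2)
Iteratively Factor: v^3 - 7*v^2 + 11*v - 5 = (v - 5)*(v^2 - 2*v + 1) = (v - 5)*(v - 1)*(v - 1)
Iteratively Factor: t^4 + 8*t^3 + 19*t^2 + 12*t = (t)*(t^3 + 8*t^2 + 19*t + 12) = t*(t + 4)*(t^2 + 4*t + 3) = t*(t + 3)*(t + 4)*(t + 1)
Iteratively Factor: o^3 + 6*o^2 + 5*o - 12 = (o + 4)*(o^2 + 2*o - 3) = (o - 1)*(o + 4)*(o + 3)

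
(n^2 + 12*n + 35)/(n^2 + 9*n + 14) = (n + 5)/(n + 2)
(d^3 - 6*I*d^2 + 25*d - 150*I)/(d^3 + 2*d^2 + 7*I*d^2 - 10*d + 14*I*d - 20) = (d^2 - 11*I*d - 30)/(d^2 + 2*d*(1 + I) + 4*I)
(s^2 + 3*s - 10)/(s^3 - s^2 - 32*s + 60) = (s + 5)/(s^2 + s - 30)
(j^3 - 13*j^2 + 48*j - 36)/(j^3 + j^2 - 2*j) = (j^2 - 12*j + 36)/(j*(j + 2))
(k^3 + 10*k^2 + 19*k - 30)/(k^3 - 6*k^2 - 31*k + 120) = (k^2 + 5*k - 6)/(k^2 - 11*k + 24)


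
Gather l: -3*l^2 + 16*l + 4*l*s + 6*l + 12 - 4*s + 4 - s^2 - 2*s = -3*l^2 + l*(4*s + 22) - s^2 - 6*s + 16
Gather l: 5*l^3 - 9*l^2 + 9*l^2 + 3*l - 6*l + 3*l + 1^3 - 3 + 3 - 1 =5*l^3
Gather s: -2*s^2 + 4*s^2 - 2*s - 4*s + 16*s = 2*s^2 + 10*s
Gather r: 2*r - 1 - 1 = 2*r - 2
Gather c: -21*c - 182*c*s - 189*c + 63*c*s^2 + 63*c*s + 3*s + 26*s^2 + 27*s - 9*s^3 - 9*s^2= c*(63*s^2 - 119*s - 210) - 9*s^3 + 17*s^2 + 30*s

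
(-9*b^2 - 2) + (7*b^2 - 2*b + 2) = -2*b^2 - 2*b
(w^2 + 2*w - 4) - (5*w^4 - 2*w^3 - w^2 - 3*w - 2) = -5*w^4 + 2*w^3 + 2*w^2 + 5*w - 2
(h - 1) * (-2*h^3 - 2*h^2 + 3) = -2*h^4 + 2*h^2 + 3*h - 3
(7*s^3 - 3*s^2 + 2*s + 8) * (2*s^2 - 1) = 14*s^5 - 6*s^4 - 3*s^3 + 19*s^2 - 2*s - 8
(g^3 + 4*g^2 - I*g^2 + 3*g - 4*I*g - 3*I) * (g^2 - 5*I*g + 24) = g^5 + 4*g^4 - 6*I*g^4 + 22*g^3 - 24*I*g^3 + 76*g^2 - 42*I*g^2 + 57*g - 96*I*g - 72*I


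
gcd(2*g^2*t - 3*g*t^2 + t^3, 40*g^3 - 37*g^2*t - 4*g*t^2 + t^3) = -g + t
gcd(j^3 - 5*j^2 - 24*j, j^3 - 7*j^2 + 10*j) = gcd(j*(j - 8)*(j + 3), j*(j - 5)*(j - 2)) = j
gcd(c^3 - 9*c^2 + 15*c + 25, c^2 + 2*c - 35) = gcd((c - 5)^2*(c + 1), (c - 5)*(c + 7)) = c - 5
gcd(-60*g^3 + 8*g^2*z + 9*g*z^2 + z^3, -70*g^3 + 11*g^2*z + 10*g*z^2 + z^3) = -10*g^2 + 3*g*z + z^2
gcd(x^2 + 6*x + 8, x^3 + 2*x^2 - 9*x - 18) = x + 2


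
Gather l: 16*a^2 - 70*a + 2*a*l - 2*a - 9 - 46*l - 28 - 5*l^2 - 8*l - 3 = 16*a^2 - 72*a - 5*l^2 + l*(2*a - 54) - 40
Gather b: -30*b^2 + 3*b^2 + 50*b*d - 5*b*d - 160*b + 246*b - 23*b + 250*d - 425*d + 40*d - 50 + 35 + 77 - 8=-27*b^2 + b*(45*d + 63) - 135*d + 54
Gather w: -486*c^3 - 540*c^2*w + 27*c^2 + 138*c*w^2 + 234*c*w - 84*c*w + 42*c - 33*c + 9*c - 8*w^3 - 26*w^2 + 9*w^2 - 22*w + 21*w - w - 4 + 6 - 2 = -486*c^3 + 27*c^2 + 18*c - 8*w^3 + w^2*(138*c - 17) + w*(-540*c^2 + 150*c - 2)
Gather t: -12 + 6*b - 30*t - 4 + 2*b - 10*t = 8*b - 40*t - 16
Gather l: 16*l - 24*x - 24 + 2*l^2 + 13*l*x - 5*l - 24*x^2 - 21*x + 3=2*l^2 + l*(13*x + 11) - 24*x^2 - 45*x - 21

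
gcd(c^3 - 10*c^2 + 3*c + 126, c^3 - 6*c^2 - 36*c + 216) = c - 6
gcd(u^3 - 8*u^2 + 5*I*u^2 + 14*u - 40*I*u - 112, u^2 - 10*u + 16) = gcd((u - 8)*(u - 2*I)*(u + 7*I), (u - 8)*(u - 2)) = u - 8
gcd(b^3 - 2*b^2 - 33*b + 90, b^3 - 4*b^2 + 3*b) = b - 3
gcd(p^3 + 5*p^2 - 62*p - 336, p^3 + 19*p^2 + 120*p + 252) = p^2 + 13*p + 42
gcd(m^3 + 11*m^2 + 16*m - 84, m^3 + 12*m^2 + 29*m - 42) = m^2 + 13*m + 42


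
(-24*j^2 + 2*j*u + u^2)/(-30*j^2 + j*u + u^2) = (-4*j + u)/(-5*j + u)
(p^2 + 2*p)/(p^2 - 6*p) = (p + 2)/(p - 6)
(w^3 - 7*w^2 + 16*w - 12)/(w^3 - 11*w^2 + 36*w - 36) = (w - 2)/(w - 6)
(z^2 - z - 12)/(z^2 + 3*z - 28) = (z + 3)/(z + 7)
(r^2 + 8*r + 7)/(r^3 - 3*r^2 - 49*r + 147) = (r + 1)/(r^2 - 10*r + 21)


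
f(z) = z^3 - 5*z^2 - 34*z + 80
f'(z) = 3*z^2 - 10*z - 34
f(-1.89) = 119.65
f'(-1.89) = -4.38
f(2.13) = -5.44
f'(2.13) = -41.69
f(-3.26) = 103.06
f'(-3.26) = 30.48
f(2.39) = -16.17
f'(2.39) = -40.76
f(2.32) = -13.30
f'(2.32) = -41.05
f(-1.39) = 114.91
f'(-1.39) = -14.30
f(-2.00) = 120.00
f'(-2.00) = -2.00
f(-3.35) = 100.19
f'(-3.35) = 33.17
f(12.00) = 680.00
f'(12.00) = 278.00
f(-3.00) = 110.00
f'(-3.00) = 23.00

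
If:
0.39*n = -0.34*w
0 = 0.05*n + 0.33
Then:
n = -6.60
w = 7.57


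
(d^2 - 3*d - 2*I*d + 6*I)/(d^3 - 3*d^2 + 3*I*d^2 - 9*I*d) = (d - 2*I)/(d*(d + 3*I))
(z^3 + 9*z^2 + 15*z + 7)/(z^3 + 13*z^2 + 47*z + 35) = (z + 1)/(z + 5)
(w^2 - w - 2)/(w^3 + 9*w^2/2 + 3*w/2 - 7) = 2*(w^2 - w - 2)/(2*w^3 + 9*w^2 + 3*w - 14)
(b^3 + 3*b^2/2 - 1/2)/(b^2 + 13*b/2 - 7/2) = (b^2 + 2*b + 1)/(b + 7)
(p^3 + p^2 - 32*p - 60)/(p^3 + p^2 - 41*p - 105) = (p^2 - 4*p - 12)/(p^2 - 4*p - 21)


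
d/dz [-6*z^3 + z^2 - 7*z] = -18*z^2 + 2*z - 7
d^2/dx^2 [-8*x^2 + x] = -16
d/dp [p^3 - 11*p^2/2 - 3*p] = 3*p^2 - 11*p - 3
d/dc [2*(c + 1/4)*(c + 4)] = 4*c + 17/2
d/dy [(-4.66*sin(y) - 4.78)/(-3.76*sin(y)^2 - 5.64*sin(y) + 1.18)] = (-35.9456*sin(y) + 8.7608*cos(2*y) - 41.2188)*cos(y)/(3.76*sin(y)^2 + 5.64*sin(y) - 1.18)^2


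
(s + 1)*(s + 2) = s^2 + 3*s + 2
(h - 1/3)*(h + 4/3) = h^2 + h - 4/9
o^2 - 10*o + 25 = (o - 5)^2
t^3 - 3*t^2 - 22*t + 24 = (t - 6)*(t - 1)*(t + 4)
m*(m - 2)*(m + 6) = m^3 + 4*m^2 - 12*m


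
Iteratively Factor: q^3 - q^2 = (q)*(q^2 - q) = q*(q - 1)*(q)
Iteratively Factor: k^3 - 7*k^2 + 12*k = (k - 3)*(k^2 - 4*k) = (k - 4)*(k - 3)*(k)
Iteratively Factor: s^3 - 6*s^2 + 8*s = (s)*(s^2 - 6*s + 8) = s*(s - 4)*(s - 2)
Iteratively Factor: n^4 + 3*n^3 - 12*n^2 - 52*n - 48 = (n + 3)*(n^3 - 12*n - 16) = (n + 2)*(n + 3)*(n^2 - 2*n - 8) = (n + 2)^2*(n + 3)*(n - 4)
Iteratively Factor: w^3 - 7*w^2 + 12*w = (w - 4)*(w^2 - 3*w) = w*(w - 4)*(w - 3)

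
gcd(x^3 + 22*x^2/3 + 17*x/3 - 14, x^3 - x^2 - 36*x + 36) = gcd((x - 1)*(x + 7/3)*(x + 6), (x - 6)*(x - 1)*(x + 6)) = x^2 + 5*x - 6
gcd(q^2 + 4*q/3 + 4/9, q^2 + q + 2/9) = q + 2/3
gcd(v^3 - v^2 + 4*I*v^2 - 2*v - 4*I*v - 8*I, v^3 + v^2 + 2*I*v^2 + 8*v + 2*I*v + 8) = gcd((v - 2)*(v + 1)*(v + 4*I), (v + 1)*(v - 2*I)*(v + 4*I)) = v^2 + v*(1 + 4*I) + 4*I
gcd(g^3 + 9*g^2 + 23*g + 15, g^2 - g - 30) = g + 5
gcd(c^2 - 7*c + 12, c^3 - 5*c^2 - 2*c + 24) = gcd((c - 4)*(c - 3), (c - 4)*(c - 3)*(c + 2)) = c^2 - 7*c + 12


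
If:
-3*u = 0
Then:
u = 0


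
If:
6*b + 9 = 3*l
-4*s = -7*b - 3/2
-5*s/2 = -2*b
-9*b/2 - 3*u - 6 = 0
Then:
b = -15/38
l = 42/19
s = -6/19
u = -107/76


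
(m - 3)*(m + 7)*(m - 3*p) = m^3 - 3*m^2*p + 4*m^2 - 12*m*p - 21*m + 63*p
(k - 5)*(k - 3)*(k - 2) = k^3 - 10*k^2 + 31*k - 30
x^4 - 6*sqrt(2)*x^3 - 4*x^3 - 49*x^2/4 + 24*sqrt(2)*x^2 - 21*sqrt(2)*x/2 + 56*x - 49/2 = (x - 7/2)*(x - 1/2)*(x - 7*sqrt(2))*(x + sqrt(2))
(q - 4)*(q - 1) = q^2 - 5*q + 4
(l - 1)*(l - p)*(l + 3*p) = l^3 + 2*l^2*p - l^2 - 3*l*p^2 - 2*l*p + 3*p^2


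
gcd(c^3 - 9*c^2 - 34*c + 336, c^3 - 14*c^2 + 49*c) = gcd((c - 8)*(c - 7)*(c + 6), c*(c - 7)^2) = c - 7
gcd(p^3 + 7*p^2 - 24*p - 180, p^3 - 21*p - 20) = p - 5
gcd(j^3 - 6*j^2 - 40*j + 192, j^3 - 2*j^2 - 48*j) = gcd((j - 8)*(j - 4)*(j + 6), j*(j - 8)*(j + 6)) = j^2 - 2*j - 48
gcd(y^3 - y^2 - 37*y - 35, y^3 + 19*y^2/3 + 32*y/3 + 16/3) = y + 1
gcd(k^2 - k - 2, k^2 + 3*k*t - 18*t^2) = 1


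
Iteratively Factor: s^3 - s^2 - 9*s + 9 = (s + 3)*(s^2 - 4*s + 3) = (s - 3)*(s + 3)*(s - 1)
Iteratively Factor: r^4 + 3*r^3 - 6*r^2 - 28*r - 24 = (r + 2)*(r^3 + r^2 - 8*r - 12) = (r - 3)*(r + 2)*(r^2 + 4*r + 4) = (r - 3)*(r + 2)^2*(r + 2)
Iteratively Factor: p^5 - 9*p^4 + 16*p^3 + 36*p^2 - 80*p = (p - 4)*(p^4 - 5*p^3 - 4*p^2 + 20*p) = (p - 5)*(p - 4)*(p^3 - 4*p) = (p - 5)*(p - 4)*(p + 2)*(p^2 - 2*p) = (p - 5)*(p - 4)*(p - 2)*(p + 2)*(p)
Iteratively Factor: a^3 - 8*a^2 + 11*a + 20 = (a + 1)*(a^2 - 9*a + 20) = (a - 4)*(a + 1)*(a - 5)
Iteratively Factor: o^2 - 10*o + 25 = (o - 5)*(o - 5)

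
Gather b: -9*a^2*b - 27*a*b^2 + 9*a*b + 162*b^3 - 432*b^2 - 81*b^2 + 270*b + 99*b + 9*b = 162*b^3 + b^2*(-27*a - 513) + b*(-9*a^2 + 9*a + 378)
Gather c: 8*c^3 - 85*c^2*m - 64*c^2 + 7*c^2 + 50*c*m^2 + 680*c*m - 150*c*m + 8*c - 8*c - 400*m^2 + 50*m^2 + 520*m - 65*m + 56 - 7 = 8*c^3 + c^2*(-85*m - 57) + c*(50*m^2 + 530*m) - 350*m^2 + 455*m + 49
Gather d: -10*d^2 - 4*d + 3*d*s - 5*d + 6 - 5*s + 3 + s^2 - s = -10*d^2 + d*(3*s - 9) + s^2 - 6*s + 9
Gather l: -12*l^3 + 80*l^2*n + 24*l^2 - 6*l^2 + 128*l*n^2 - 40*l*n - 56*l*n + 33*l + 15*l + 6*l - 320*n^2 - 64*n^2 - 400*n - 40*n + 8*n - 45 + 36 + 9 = -12*l^3 + l^2*(80*n + 18) + l*(128*n^2 - 96*n + 54) - 384*n^2 - 432*n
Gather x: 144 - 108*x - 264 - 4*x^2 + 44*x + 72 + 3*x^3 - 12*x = 3*x^3 - 4*x^2 - 76*x - 48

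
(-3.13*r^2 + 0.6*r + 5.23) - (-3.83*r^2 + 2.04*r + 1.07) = 0.7*r^2 - 1.44*r + 4.16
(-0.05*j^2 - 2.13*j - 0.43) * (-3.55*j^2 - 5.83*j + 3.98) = 0.1775*j^4 + 7.853*j^3 + 13.7454*j^2 - 5.9705*j - 1.7114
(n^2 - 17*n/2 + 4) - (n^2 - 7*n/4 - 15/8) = 47/8 - 27*n/4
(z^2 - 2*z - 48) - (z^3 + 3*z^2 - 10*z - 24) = -z^3 - 2*z^2 + 8*z - 24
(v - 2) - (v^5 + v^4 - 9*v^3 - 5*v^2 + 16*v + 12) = -v^5 - v^4 + 9*v^3 + 5*v^2 - 15*v - 14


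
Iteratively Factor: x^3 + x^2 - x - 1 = (x + 1)*(x^2 - 1) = (x - 1)*(x + 1)*(x + 1)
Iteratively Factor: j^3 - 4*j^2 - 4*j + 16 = (j - 2)*(j^2 - 2*j - 8) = (j - 2)*(j + 2)*(j - 4)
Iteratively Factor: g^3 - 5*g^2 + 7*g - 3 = (g - 3)*(g^2 - 2*g + 1) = (g - 3)*(g - 1)*(g - 1)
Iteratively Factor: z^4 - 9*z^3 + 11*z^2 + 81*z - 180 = (z - 5)*(z^3 - 4*z^2 - 9*z + 36) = (z - 5)*(z + 3)*(z^2 - 7*z + 12) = (z - 5)*(z - 4)*(z + 3)*(z - 3)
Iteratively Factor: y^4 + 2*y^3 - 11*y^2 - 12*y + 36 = (y + 3)*(y^3 - y^2 - 8*y + 12) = (y - 2)*(y + 3)*(y^2 + y - 6) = (y - 2)*(y + 3)^2*(y - 2)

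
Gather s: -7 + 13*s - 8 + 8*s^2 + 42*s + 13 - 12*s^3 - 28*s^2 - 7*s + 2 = -12*s^3 - 20*s^2 + 48*s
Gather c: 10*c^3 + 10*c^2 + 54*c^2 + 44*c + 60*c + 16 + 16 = 10*c^3 + 64*c^2 + 104*c + 32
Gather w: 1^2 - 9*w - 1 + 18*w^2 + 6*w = 18*w^2 - 3*w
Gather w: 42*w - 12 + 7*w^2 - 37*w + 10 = 7*w^2 + 5*w - 2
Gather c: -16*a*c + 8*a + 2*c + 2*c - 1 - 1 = 8*a + c*(4 - 16*a) - 2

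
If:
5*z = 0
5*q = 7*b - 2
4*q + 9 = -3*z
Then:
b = -37/28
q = -9/4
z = 0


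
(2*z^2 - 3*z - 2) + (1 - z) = 2*z^2 - 4*z - 1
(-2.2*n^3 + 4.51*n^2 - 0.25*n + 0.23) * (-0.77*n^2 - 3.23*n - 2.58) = 1.694*n^5 + 3.6333*n^4 - 8.6988*n^3 - 11.0054*n^2 - 0.0979*n - 0.5934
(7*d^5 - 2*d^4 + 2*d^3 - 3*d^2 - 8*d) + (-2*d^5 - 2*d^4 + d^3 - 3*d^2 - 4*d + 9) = 5*d^5 - 4*d^4 + 3*d^3 - 6*d^2 - 12*d + 9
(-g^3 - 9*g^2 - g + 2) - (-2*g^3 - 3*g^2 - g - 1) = g^3 - 6*g^2 + 3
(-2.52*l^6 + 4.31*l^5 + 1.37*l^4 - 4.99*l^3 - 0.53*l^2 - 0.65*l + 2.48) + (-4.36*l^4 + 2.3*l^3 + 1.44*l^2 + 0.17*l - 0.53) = -2.52*l^6 + 4.31*l^5 - 2.99*l^4 - 2.69*l^3 + 0.91*l^2 - 0.48*l + 1.95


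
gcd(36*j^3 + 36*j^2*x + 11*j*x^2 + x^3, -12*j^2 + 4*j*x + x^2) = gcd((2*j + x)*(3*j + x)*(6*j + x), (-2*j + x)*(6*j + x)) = 6*j + x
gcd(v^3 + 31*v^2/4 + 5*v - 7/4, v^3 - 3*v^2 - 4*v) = v + 1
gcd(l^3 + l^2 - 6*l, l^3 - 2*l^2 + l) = l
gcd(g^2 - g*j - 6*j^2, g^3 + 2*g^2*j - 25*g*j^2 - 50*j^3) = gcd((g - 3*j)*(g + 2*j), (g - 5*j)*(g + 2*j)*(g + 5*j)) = g + 2*j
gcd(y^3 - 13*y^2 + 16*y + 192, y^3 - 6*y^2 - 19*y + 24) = y^2 - 5*y - 24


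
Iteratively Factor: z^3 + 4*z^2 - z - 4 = (z + 4)*(z^2 - 1) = (z - 1)*(z + 4)*(z + 1)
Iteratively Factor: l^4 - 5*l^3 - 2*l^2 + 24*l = (l - 3)*(l^3 - 2*l^2 - 8*l) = (l - 3)*(l + 2)*(l^2 - 4*l) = l*(l - 3)*(l + 2)*(l - 4)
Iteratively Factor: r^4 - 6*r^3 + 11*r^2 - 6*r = (r - 3)*(r^3 - 3*r^2 + 2*r) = (r - 3)*(r - 1)*(r^2 - 2*r) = (r - 3)*(r - 2)*(r - 1)*(r)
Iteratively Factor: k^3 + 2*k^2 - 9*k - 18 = (k - 3)*(k^2 + 5*k + 6) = (k - 3)*(k + 3)*(k + 2)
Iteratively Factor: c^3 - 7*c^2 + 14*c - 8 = (c - 4)*(c^2 - 3*c + 2) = (c - 4)*(c - 1)*(c - 2)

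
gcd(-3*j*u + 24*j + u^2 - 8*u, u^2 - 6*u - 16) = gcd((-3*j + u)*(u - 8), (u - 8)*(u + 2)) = u - 8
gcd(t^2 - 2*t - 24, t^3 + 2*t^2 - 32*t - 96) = t^2 - 2*t - 24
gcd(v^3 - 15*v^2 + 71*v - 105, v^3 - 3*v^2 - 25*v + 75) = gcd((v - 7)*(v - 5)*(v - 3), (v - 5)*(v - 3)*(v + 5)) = v^2 - 8*v + 15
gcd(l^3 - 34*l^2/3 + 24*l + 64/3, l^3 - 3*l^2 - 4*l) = l - 4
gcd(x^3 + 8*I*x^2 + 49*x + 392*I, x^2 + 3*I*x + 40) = x + 8*I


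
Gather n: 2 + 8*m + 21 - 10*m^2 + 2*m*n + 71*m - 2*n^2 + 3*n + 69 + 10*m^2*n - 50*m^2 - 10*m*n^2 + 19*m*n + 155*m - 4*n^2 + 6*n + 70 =-60*m^2 + 234*m + n^2*(-10*m - 6) + n*(10*m^2 + 21*m + 9) + 162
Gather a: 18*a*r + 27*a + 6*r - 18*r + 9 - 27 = a*(18*r + 27) - 12*r - 18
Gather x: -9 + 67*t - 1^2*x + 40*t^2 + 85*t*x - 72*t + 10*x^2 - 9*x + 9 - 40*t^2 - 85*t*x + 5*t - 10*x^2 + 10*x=0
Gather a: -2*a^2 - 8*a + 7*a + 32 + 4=-2*a^2 - a + 36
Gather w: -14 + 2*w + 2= 2*w - 12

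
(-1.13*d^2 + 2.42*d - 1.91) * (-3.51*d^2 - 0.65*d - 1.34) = 3.9663*d^4 - 7.7597*d^3 + 6.6453*d^2 - 2.0013*d + 2.5594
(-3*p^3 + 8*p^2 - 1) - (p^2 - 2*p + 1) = -3*p^3 + 7*p^2 + 2*p - 2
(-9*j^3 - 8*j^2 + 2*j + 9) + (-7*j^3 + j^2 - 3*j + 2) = -16*j^3 - 7*j^2 - j + 11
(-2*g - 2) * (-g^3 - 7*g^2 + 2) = 2*g^4 + 16*g^3 + 14*g^2 - 4*g - 4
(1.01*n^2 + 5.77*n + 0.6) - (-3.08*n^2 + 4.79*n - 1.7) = 4.09*n^2 + 0.98*n + 2.3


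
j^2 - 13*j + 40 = (j - 8)*(j - 5)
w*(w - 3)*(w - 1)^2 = w^4 - 5*w^3 + 7*w^2 - 3*w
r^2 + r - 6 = (r - 2)*(r + 3)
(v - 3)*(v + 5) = v^2 + 2*v - 15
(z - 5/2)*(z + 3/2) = z^2 - z - 15/4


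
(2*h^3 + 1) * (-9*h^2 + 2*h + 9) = -18*h^5 + 4*h^4 + 18*h^3 - 9*h^2 + 2*h + 9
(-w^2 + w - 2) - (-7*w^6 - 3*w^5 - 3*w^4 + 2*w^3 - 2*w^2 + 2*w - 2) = 7*w^6 + 3*w^5 + 3*w^4 - 2*w^3 + w^2 - w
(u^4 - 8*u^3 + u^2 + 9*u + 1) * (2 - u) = -u^5 + 10*u^4 - 17*u^3 - 7*u^2 + 17*u + 2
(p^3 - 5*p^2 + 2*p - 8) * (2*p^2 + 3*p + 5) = 2*p^5 - 7*p^4 - 6*p^3 - 35*p^2 - 14*p - 40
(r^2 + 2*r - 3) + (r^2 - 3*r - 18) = 2*r^2 - r - 21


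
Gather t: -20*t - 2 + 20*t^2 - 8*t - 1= 20*t^2 - 28*t - 3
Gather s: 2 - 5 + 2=-1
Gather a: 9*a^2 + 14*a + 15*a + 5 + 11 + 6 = 9*a^2 + 29*a + 22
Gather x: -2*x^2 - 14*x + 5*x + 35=-2*x^2 - 9*x + 35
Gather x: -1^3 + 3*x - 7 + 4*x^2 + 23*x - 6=4*x^2 + 26*x - 14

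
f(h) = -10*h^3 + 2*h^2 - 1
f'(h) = -30*h^2 + 4*h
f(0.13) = -0.99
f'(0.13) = 0.01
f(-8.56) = 6417.77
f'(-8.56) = -2232.45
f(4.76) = -1034.19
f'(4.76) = -660.69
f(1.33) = -20.99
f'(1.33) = -47.75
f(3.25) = -323.16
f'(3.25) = -303.88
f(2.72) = -187.44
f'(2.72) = -211.07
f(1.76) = -49.32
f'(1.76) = -85.89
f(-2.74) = 219.72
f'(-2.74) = -236.19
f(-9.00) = 7451.00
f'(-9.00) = -2466.00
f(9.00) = -7129.00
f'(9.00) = -2394.00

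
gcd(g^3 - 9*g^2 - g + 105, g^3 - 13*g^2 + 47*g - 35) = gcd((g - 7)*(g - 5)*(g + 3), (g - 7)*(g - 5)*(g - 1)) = g^2 - 12*g + 35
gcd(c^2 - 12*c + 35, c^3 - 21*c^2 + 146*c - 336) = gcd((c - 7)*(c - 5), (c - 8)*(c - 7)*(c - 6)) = c - 7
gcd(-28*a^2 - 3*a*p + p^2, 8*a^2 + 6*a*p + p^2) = 4*a + p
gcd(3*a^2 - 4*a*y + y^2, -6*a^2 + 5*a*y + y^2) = -a + y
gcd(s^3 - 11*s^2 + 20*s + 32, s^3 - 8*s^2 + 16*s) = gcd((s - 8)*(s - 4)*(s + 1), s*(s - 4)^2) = s - 4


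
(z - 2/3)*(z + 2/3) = z^2 - 4/9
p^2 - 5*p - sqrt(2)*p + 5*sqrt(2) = (p - 5)*(p - sqrt(2))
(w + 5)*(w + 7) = w^2 + 12*w + 35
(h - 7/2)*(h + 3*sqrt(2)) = h^2 - 7*h/2 + 3*sqrt(2)*h - 21*sqrt(2)/2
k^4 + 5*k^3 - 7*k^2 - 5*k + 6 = (k - 1)^2*(k + 1)*(k + 6)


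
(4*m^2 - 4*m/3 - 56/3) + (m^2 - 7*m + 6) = 5*m^2 - 25*m/3 - 38/3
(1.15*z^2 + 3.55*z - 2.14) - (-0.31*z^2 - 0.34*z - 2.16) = 1.46*z^2 + 3.89*z + 0.02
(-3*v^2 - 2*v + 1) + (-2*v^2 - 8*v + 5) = -5*v^2 - 10*v + 6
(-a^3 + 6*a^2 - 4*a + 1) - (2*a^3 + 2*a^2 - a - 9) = -3*a^3 + 4*a^2 - 3*a + 10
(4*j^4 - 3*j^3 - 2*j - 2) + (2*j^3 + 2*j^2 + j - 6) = 4*j^4 - j^3 + 2*j^2 - j - 8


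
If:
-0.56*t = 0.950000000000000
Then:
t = -1.70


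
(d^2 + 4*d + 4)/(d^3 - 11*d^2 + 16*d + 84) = (d + 2)/(d^2 - 13*d + 42)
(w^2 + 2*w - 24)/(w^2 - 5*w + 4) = (w + 6)/(w - 1)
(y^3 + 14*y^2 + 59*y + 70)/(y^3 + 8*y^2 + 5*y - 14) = (y + 5)/(y - 1)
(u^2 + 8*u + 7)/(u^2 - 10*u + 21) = (u^2 + 8*u + 7)/(u^2 - 10*u + 21)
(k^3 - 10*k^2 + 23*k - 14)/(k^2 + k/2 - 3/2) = 2*(k^2 - 9*k + 14)/(2*k + 3)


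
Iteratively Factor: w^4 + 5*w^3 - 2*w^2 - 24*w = (w + 4)*(w^3 + w^2 - 6*w) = (w + 3)*(w + 4)*(w^2 - 2*w) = w*(w + 3)*(w + 4)*(w - 2)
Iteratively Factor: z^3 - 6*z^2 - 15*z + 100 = (z + 4)*(z^2 - 10*z + 25) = (z - 5)*(z + 4)*(z - 5)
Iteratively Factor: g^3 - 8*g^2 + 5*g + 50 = (g - 5)*(g^2 - 3*g - 10) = (g - 5)^2*(g + 2)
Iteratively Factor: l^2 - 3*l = (l - 3)*(l)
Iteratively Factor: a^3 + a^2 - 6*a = (a + 3)*(a^2 - 2*a) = a*(a + 3)*(a - 2)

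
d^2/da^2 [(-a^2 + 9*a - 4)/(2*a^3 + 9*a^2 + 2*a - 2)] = 2*(-4*a^6 + 108*a^5 + 402*a^4 + 107*a^3 - 858*a^2 + 222*a - 56)/(8*a^9 + 108*a^8 + 510*a^7 + 921*a^6 + 294*a^5 - 426*a^4 - 184*a^3 + 84*a^2 + 24*a - 8)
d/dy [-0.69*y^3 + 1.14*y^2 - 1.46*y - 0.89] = -2.07*y^2 + 2.28*y - 1.46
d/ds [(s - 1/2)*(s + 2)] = 2*s + 3/2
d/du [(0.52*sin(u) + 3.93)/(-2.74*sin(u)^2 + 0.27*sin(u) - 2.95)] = (1.4248*sin(u)^2 + 21.5364*sin(u) - 2.5951)*cos(u)/(7.5076*sin(u)^4 - 1.4796*sin(u)^3 + 16.2389*sin(u)^2 - 1.593*sin(u) + 8.7025)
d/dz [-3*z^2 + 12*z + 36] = 12 - 6*z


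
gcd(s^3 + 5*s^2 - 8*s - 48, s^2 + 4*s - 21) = s - 3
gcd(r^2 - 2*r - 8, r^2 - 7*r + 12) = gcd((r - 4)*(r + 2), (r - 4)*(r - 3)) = r - 4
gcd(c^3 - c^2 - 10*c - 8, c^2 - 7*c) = 1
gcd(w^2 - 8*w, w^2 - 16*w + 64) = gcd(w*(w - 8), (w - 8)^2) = w - 8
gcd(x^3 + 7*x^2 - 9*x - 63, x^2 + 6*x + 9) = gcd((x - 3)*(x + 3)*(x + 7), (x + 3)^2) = x + 3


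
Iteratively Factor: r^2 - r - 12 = (r + 3)*(r - 4)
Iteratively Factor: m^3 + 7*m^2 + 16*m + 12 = (m + 2)*(m^2 + 5*m + 6) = (m + 2)*(m + 3)*(m + 2)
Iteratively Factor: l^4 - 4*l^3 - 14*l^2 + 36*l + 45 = (l + 1)*(l^3 - 5*l^2 - 9*l + 45) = (l - 5)*(l + 1)*(l^2 - 9) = (l - 5)*(l + 1)*(l + 3)*(l - 3)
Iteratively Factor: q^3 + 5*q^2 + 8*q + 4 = (q + 2)*(q^2 + 3*q + 2) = (q + 1)*(q + 2)*(q + 2)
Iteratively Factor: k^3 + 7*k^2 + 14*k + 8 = (k + 1)*(k^2 + 6*k + 8) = (k + 1)*(k + 2)*(k + 4)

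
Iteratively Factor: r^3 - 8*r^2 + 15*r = (r - 3)*(r^2 - 5*r) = r*(r - 3)*(r - 5)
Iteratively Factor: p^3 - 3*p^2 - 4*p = (p)*(p^2 - 3*p - 4) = p*(p + 1)*(p - 4)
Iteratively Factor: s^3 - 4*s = (s - 2)*(s^2 + 2*s) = (s - 2)*(s + 2)*(s)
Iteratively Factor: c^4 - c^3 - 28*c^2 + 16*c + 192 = (c + 4)*(c^3 - 5*c^2 - 8*c + 48) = (c - 4)*(c + 4)*(c^2 - c - 12) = (c - 4)^2*(c + 4)*(c + 3)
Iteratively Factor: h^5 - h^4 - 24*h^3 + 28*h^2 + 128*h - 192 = (h - 2)*(h^4 + h^3 - 22*h^2 - 16*h + 96) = (h - 2)*(h + 4)*(h^3 - 3*h^2 - 10*h + 24) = (h - 4)*(h - 2)*(h + 4)*(h^2 + h - 6) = (h - 4)*(h - 2)*(h + 3)*(h + 4)*(h - 2)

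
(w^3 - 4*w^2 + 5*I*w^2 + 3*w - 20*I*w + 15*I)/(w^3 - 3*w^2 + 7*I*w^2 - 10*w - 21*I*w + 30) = (w - 1)/(w + 2*I)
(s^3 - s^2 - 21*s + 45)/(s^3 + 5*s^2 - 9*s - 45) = (s - 3)/(s + 3)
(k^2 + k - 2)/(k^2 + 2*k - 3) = (k + 2)/(k + 3)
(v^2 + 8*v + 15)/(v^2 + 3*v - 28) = (v^2 + 8*v + 15)/(v^2 + 3*v - 28)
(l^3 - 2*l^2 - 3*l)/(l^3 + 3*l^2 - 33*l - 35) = l*(l - 3)/(l^2 + 2*l - 35)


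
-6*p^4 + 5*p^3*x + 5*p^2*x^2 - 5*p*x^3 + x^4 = (-3*p + x)*(-2*p + x)*(-p + x)*(p + x)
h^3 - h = h*(h - 1)*(h + 1)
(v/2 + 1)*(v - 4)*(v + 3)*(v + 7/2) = v^4/2 + 9*v^3/4 - 21*v^2/4 - 73*v/2 - 42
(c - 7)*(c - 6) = c^2 - 13*c + 42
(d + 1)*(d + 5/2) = d^2 + 7*d/2 + 5/2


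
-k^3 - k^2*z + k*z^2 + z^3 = (-k + z)*(k + z)^2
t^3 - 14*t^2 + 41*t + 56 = (t - 8)*(t - 7)*(t + 1)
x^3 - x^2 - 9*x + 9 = (x - 3)*(x - 1)*(x + 3)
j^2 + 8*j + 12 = (j + 2)*(j + 6)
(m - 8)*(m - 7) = m^2 - 15*m + 56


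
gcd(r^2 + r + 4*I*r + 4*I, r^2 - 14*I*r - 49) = 1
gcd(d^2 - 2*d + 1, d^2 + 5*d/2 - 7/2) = d - 1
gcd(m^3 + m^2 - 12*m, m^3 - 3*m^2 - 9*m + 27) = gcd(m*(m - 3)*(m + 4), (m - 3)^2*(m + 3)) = m - 3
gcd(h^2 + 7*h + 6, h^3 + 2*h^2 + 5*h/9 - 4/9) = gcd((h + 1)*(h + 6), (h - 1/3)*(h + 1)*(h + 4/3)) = h + 1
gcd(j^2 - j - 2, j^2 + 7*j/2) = 1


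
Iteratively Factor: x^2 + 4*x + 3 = (x + 3)*(x + 1)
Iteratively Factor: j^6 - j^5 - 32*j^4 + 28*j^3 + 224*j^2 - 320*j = (j - 5)*(j^5 + 4*j^4 - 12*j^3 - 32*j^2 + 64*j) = j*(j - 5)*(j^4 + 4*j^3 - 12*j^2 - 32*j + 64) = j*(j - 5)*(j - 2)*(j^3 + 6*j^2 - 32) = j*(j - 5)*(j - 2)*(j + 4)*(j^2 + 2*j - 8) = j*(j - 5)*(j - 2)^2*(j + 4)*(j + 4)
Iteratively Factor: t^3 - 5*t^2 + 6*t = (t)*(t^2 - 5*t + 6) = t*(t - 2)*(t - 3)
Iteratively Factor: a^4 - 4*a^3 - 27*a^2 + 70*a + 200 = (a - 5)*(a^3 + a^2 - 22*a - 40) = (a - 5)*(a + 2)*(a^2 - a - 20) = (a - 5)^2*(a + 2)*(a + 4)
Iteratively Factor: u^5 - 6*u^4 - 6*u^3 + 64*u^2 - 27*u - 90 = (u - 5)*(u^4 - u^3 - 11*u^2 + 9*u + 18) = (u - 5)*(u + 1)*(u^3 - 2*u^2 - 9*u + 18) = (u - 5)*(u - 2)*(u + 1)*(u^2 - 9) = (u - 5)*(u - 3)*(u - 2)*(u + 1)*(u + 3)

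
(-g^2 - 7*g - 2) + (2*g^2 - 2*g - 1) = g^2 - 9*g - 3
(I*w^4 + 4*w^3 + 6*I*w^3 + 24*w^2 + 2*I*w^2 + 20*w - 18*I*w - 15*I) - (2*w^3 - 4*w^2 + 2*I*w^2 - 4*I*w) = I*w^4 + 2*w^3 + 6*I*w^3 + 28*w^2 + 20*w - 14*I*w - 15*I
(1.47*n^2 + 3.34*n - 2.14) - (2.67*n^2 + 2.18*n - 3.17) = -1.2*n^2 + 1.16*n + 1.03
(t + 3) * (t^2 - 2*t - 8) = t^3 + t^2 - 14*t - 24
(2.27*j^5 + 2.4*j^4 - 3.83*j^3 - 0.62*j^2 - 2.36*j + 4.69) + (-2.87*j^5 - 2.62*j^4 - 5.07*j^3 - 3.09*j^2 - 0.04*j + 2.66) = -0.6*j^5 - 0.22*j^4 - 8.9*j^3 - 3.71*j^2 - 2.4*j + 7.35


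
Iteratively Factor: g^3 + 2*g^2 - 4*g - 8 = (g + 2)*(g^2 - 4) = (g - 2)*(g + 2)*(g + 2)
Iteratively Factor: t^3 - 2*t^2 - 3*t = (t)*(t^2 - 2*t - 3) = t*(t - 3)*(t + 1)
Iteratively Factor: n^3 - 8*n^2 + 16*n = (n - 4)*(n^2 - 4*n) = n*(n - 4)*(n - 4)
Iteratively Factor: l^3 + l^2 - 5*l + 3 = (l - 1)*(l^2 + 2*l - 3) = (l - 1)^2*(l + 3)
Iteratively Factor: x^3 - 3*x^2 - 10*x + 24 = (x - 4)*(x^2 + x - 6) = (x - 4)*(x + 3)*(x - 2)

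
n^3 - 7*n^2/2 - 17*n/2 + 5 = (n - 5)*(n - 1/2)*(n + 2)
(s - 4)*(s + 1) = s^2 - 3*s - 4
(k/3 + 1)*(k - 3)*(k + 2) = k^3/3 + 2*k^2/3 - 3*k - 6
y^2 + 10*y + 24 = (y + 4)*(y + 6)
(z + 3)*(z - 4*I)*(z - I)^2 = z^4 + 3*z^3 - 6*I*z^3 - 9*z^2 - 18*I*z^2 - 27*z + 4*I*z + 12*I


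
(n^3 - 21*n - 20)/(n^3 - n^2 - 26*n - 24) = (n - 5)/(n - 6)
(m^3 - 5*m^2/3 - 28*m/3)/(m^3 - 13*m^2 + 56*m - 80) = m*(3*m + 7)/(3*(m^2 - 9*m + 20))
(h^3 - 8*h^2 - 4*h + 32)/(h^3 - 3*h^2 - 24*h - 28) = (h^2 - 10*h + 16)/(h^2 - 5*h - 14)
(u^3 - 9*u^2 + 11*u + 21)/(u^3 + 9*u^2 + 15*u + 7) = (u^2 - 10*u + 21)/(u^2 + 8*u + 7)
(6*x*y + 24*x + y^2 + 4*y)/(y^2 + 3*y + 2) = (6*x*y + 24*x + y^2 + 4*y)/(y^2 + 3*y + 2)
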